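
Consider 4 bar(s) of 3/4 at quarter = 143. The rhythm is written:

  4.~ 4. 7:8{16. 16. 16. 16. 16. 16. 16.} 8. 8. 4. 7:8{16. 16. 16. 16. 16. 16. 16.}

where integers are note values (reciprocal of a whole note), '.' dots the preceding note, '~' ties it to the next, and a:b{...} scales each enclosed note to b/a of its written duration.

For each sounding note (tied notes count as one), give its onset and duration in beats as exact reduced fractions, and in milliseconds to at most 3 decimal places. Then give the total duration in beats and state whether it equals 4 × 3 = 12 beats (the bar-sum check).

1) 0.0ms=0b +1258.741ms=3b
2) 1258.741ms=3b +179.82ms=3/7b
3) 1438.561ms=24/7b +179.82ms=3/7b
4) 1618.382ms=27/7b +179.82ms=3/7b
5) 1798.202ms=30/7b +179.82ms=3/7b
6) 1978.022ms=33/7b +179.82ms=3/7b
7) 2157.842ms=36/7b +179.82ms=3/7b
8) 2337.662ms=39/7b +179.82ms=3/7b
9) 2517.483ms=6b +314.685ms=3/4b
10) 2832.168ms=27/4b +314.685ms=3/4b
11) 3146.853ms=15/2b +629.371ms=3/2b
12) 3776.224ms=9b +179.82ms=3/7b
13) 3956.044ms=66/7b +179.82ms=3/7b
14) 4135.864ms=69/7b +179.82ms=3/7b
15) 4315.684ms=72/7b +179.82ms=3/7b
16) 4495.504ms=75/7b +179.82ms=3/7b
17) 4675.325ms=78/7b +179.82ms=3/7b
18) 4855.145ms=81/7b +179.82ms=3/7b
Σ=12b of 12 (143bpm 3/4) — PASS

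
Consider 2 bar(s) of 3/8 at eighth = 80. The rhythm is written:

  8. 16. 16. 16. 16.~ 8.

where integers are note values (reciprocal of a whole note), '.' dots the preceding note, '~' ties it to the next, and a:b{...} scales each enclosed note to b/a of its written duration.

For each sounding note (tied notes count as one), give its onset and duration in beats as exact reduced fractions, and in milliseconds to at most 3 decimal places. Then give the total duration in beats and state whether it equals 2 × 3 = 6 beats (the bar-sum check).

1) 0.0ms=0b +1125.0ms=3/2b
2) 1125.0ms=3/2b +562.5ms=3/4b
3) 1687.5ms=9/4b +562.5ms=3/4b
4) 2250.0ms=3b +562.5ms=3/4b
5) 2812.5ms=15/4b +1687.5ms=9/4b
Σ=6b of 6 (80bpm 3/8) — PASS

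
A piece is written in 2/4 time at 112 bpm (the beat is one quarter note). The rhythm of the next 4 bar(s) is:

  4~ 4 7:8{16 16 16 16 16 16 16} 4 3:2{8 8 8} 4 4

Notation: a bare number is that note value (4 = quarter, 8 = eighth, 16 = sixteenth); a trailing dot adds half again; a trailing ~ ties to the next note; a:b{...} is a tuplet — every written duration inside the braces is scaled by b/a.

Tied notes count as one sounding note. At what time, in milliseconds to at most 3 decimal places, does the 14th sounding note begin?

1. 0.0ms @ 0 + 1071.429ms (2)
2. 1071.429ms @ 2 + 153.061ms (2/7)
3. 1224.49ms @ 16/7 + 153.061ms (2/7)
4. 1377.551ms @ 18/7 + 153.061ms (2/7)
5. 1530.612ms @ 20/7 + 153.061ms (2/7)
6. 1683.673ms @ 22/7 + 153.061ms (2/7)
7. 1836.735ms @ 24/7 + 153.061ms (2/7)
8. 1989.796ms @ 26/7 + 153.061ms (2/7)
9. 2142.857ms @ 4 + 535.714ms (1)
10. 2678.571ms @ 5 + 178.571ms (1/3)
11. 2857.143ms @ 16/3 + 178.571ms (1/3)
12. 3035.714ms @ 17/3 + 178.571ms (1/3)
13. 3214.286ms @ 6 + 535.714ms (1)
14. 3750.0ms @ 7 + 535.714ms (1)

note 14 onset = 7b = 3750.0ms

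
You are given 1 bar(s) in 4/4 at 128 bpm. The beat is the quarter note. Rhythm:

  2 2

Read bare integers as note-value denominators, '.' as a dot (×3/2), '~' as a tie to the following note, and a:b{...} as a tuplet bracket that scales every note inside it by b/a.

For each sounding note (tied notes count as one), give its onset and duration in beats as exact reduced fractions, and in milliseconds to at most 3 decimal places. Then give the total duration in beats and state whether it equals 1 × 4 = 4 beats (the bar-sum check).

1) 0.0ms=0b +937.5ms=2b
2) 937.5ms=2b +937.5ms=2b
Σ=4b of 4 (128bpm 4/4) — PASS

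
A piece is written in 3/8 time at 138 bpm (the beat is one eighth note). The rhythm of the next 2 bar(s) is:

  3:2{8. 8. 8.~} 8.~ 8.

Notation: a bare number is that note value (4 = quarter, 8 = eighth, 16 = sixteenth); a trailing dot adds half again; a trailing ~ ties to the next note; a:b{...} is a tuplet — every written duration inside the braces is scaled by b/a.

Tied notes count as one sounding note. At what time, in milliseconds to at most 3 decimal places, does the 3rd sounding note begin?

note 3 onset = 2b = 869.565ms

1. 0.0ms @ 0 + 434.783ms (1)
2. 434.783ms @ 1 + 434.783ms (1)
3. 869.565ms @ 2 + 1739.13ms (4)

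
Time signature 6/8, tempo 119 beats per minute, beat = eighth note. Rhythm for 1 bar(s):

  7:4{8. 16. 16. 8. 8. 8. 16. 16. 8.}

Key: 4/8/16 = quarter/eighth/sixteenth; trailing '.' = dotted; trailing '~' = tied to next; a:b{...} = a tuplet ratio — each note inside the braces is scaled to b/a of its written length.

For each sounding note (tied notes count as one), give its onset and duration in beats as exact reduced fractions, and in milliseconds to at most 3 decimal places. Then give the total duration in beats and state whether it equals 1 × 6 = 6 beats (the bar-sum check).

1) 0.0ms=0b +432.173ms=6/7b
2) 432.173ms=6/7b +216.086ms=3/7b
3) 648.259ms=9/7b +216.086ms=3/7b
4) 864.346ms=12/7b +432.173ms=6/7b
5) 1296.519ms=18/7b +432.173ms=6/7b
6) 1728.691ms=24/7b +432.173ms=6/7b
7) 2160.864ms=30/7b +216.086ms=3/7b
8) 2376.951ms=33/7b +216.086ms=3/7b
9) 2593.037ms=36/7b +432.173ms=6/7b
Σ=6b of 6 (119bpm 6/8) — PASS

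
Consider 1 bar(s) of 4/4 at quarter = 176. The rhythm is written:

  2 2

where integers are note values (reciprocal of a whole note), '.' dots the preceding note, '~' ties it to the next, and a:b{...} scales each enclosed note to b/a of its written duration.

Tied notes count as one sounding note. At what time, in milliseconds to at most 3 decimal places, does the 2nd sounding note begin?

note 2 onset = 2b = 681.818ms

1. 0.0ms @ 0 + 681.818ms (2)
2. 681.818ms @ 2 + 681.818ms (2)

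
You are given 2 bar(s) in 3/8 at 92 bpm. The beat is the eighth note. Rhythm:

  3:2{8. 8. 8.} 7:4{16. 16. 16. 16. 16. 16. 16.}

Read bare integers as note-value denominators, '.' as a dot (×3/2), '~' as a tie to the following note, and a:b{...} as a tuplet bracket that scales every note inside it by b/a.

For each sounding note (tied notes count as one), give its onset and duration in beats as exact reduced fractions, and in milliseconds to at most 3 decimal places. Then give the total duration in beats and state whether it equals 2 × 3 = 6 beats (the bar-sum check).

1) 0.0ms=0b +652.174ms=1b
2) 652.174ms=1b +652.174ms=1b
3) 1304.348ms=2b +652.174ms=1b
4) 1956.522ms=3b +279.503ms=3/7b
5) 2236.025ms=24/7b +279.503ms=3/7b
6) 2515.528ms=27/7b +279.503ms=3/7b
7) 2795.031ms=30/7b +279.503ms=3/7b
8) 3074.534ms=33/7b +279.503ms=3/7b
9) 3354.037ms=36/7b +279.503ms=3/7b
10) 3633.54ms=39/7b +279.503ms=3/7b
Σ=6b of 6 (92bpm 3/8) — PASS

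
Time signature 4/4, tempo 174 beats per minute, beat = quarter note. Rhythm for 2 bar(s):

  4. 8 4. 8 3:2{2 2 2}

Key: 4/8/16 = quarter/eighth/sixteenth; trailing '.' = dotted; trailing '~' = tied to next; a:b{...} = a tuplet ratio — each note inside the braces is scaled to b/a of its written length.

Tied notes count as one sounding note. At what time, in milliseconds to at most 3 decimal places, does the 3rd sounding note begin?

note 3 onset = 2b = 689.655ms

1. 0.0ms @ 0 + 517.241ms (3/2)
2. 517.241ms @ 3/2 + 172.414ms (1/2)
3. 689.655ms @ 2 + 517.241ms (3/2)
4. 1206.897ms @ 7/2 + 172.414ms (1/2)
5. 1379.31ms @ 4 + 459.77ms (4/3)
6. 1839.08ms @ 16/3 + 459.77ms (4/3)
7. 2298.851ms @ 20/3 + 459.77ms (4/3)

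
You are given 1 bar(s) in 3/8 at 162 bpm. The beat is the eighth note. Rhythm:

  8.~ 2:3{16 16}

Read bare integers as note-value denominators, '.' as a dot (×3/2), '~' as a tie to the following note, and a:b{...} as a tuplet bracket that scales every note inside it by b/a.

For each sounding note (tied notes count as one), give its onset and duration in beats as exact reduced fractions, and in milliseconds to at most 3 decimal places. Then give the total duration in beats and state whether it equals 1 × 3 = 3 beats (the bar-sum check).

1) 0.0ms=0b +833.333ms=9/4b
2) 833.333ms=9/4b +277.778ms=3/4b
Σ=3b of 3 (162bpm 3/8) — PASS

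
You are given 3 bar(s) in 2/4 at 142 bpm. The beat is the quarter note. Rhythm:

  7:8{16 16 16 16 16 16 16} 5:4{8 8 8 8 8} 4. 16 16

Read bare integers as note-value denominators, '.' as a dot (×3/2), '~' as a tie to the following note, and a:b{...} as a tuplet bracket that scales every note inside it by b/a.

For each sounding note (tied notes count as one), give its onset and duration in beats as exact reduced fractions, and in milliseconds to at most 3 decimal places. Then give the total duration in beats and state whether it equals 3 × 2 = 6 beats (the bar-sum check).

1) 0.0ms=0b +120.724ms=2/7b
2) 120.724ms=2/7b +120.724ms=2/7b
3) 241.449ms=4/7b +120.724ms=2/7b
4) 362.173ms=6/7b +120.724ms=2/7b
5) 482.897ms=8/7b +120.724ms=2/7b
6) 603.622ms=10/7b +120.724ms=2/7b
7) 724.346ms=12/7b +120.724ms=2/7b
8) 845.07ms=2b +169.014ms=2/5b
9) 1014.085ms=12/5b +169.014ms=2/5b
10) 1183.099ms=14/5b +169.014ms=2/5b
11) 1352.113ms=16/5b +169.014ms=2/5b
12) 1521.127ms=18/5b +169.014ms=2/5b
13) 1690.141ms=4b +633.803ms=3/2b
14) 2323.944ms=11/2b +105.634ms=1/4b
15) 2429.577ms=23/4b +105.634ms=1/4b
Σ=6b of 6 (142bpm 2/4) — PASS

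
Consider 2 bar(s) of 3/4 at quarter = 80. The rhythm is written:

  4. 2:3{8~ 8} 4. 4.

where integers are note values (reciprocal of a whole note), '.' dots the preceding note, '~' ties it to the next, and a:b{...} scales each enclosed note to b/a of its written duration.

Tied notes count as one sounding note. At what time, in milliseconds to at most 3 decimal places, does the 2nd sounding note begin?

note 2 onset = 3/2b = 1125.0ms

1. 0.0ms @ 0 + 1125.0ms (3/2)
2. 1125.0ms @ 3/2 + 1125.0ms (3/2)
3. 2250.0ms @ 3 + 1125.0ms (3/2)
4. 3375.0ms @ 9/2 + 1125.0ms (3/2)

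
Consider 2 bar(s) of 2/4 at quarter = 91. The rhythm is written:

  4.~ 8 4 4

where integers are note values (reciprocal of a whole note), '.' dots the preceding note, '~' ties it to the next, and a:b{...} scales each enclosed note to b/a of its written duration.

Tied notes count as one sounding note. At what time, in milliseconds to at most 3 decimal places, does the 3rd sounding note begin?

1. 0.0ms @ 0 + 1318.681ms (2)
2. 1318.681ms @ 2 + 659.341ms (1)
3. 1978.022ms @ 3 + 659.341ms (1)

note 3 onset = 3b = 1978.022ms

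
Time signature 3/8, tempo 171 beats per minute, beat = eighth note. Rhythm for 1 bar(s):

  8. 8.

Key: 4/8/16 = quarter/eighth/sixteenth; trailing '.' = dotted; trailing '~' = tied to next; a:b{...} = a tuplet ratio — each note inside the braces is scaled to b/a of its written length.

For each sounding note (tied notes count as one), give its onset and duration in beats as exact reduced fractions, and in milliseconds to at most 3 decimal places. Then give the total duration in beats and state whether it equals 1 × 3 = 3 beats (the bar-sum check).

1) 0.0ms=0b +526.316ms=3/2b
2) 526.316ms=3/2b +526.316ms=3/2b
Σ=3b of 3 (171bpm 3/8) — PASS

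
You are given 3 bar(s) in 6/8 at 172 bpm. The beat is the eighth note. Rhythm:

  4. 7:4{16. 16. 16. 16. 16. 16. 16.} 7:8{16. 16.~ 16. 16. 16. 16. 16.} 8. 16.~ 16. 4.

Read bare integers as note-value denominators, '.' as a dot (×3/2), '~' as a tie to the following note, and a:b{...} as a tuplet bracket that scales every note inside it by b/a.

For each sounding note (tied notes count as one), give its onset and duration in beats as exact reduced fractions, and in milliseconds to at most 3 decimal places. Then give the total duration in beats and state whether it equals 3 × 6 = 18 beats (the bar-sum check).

1) 0.0ms=0b +1046.512ms=3b
2) 1046.512ms=3b +149.502ms=3/7b
3) 1196.013ms=24/7b +149.502ms=3/7b
4) 1345.515ms=27/7b +149.502ms=3/7b
5) 1495.017ms=30/7b +149.502ms=3/7b
6) 1644.518ms=33/7b +149.502ms=3/7b
7) 1794.02ms=36/7b +149.502ms=3/7b
8) 1943.522ms=39/7b +149.502ms=3/7b
9) 2093.023ms=6b +299.003ms=6/7b
10) 2392.027ms=48/7b +598.007ms=12/7b
11) 2990.033ms=60/7b +299.003ms=6/7b
12) 3289.037ms=66/7b +299.003ms=6/7b
13) 3588.04ms=72/7b +299.003ms=6/7b
14) 3887.043ms=78/7b +299.003ms=6/7b
15) 4186.047ms=12b +523.256ms=3/2b
16) 4709.302ms=27/2b +523.256ms=3/2b
17) 5232.558ms=15b +1046.512ms=3b
Σ=18b of 18 (172bpm 6/8) — PASS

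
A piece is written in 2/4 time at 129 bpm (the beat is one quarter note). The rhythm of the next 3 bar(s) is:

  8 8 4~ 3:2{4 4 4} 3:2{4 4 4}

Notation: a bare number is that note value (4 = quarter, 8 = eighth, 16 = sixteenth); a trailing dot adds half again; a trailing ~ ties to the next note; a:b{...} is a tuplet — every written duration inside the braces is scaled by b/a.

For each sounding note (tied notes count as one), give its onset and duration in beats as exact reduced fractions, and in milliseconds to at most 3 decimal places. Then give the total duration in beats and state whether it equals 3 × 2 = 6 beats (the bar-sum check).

1) 0.0ms=0b +232.558ms=1/2b
2) 232.558ms=1/2b +232.558ms=1/2b
3) 465.116ms=1b +775.194ms=5/3b
4) 1240.31ms=8/3b +310.078ms=2/3b
5) 1550.388ms=10/3b +310.078ms=2/3b
6) 1860.465ms=4b +310.078ms=2/3b
7) 2170.543ms=14/3b +310.078ms=2/3b
8) 2480.62ms=16/3b +310.078ms=2/3b
Σ=6b of 6 (129bpm 2/4) — PASS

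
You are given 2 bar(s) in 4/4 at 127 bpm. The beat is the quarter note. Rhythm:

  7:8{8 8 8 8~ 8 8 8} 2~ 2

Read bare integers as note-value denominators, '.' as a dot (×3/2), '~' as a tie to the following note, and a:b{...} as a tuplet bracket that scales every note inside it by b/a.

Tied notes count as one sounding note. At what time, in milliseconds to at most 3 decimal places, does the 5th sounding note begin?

note 5 onset = 20/7b = 1349.831ms

1. 0.0ms @ 0 + 269.966ms (4/7)
2. 269.966ms @ 4/7 + 269.966ms (4/7)
3. 539.933ms @ 8/7 + 269.966ms (4/7)
4. 809.899ms @ 12/7 + 539.933ms (8/7)
5. 1349.831ms @ 20/7 + 269.966ms (4/7)
6. 1619.798ms @ 24/7 + 269.966ms (4/7)
7. 1889.764ms @ 4 + 1889.764ms (4)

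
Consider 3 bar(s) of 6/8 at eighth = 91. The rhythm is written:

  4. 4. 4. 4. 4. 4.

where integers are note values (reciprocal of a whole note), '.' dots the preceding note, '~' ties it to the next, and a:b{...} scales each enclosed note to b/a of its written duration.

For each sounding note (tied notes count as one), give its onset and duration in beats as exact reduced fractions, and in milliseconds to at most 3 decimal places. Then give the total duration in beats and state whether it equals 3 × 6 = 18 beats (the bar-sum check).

1) 0.0ms=0b +1978.022ms=3b
2) 1978.022ms=3b +1978.022ms=3b
3) 3956.044ms=6b +1978.022ms=3b
4) 5934.066ms=9b +1978.022ms=3b
5) 7912.088ms=12b +1978.022ms=3b
6) 9890.11ms=15b +1978.022ms=3b
Σ=18b of 18 (91bpm 6/8) — PASS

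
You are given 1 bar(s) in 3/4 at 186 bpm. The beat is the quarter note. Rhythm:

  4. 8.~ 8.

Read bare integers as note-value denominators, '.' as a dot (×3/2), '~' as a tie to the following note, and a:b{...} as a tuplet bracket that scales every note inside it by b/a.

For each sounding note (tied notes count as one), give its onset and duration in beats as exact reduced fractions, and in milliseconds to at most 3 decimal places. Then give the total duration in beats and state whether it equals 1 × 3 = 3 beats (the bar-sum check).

1) 0.0ms=0b +483.871ms=3/2b
2) 483.871ms=3/2b +483.871ms=3/2b
Σ=3b of 3 (186bpm 3/4) — PASS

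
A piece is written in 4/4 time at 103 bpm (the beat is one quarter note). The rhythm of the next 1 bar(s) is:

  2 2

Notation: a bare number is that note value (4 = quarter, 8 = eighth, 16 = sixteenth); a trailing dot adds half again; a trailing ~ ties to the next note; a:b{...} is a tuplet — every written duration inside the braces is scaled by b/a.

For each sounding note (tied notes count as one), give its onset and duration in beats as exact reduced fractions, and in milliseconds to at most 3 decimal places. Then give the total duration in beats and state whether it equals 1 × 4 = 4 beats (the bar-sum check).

1) 0.0ms=0b +1165.049ms=2b
2) 1165.049ms=2b +1165.049ms=2b
Σ=4b of 4 (103bpm 4/4) — PASS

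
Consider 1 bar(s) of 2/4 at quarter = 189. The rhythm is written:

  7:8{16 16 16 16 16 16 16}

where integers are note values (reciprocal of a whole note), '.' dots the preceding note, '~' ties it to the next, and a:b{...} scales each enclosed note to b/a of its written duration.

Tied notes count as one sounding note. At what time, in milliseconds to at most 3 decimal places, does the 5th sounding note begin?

note 5 onset = 8/7b = 362.812ms

1. 0.0ms @ 0 + 90.703ms (2/7)
2. 90.703ms @ 2/7 + 90.703ms (2/7)
3. 181.406ms @ 4/7 + 90.703ms (2/7)
4. 272.109ms @ 6/7 + 90.703ms (2/7)
5. 362.812ms @ 8/7 + 90.703ms (2/7)
6. 453.515ms @ 10/7 + 90.703ms (2/7)
7. 544.218ms @ 12/7 + 90.703ms (2/7)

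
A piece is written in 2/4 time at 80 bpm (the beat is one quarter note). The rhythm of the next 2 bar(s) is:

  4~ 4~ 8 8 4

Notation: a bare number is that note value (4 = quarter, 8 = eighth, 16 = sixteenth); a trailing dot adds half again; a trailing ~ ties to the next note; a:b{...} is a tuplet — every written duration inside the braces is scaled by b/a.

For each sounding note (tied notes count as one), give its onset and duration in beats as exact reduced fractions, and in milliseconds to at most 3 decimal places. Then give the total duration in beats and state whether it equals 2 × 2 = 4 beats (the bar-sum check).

1) 0.0ms=0b +1875.0ms=5/2b
2) 1875.0ms=5/2b +375.0ms=1/2b
3) 2250.0ms=3b +750.0ms=1b
Σ=4b of 4 (80bpm 2/4) — PASS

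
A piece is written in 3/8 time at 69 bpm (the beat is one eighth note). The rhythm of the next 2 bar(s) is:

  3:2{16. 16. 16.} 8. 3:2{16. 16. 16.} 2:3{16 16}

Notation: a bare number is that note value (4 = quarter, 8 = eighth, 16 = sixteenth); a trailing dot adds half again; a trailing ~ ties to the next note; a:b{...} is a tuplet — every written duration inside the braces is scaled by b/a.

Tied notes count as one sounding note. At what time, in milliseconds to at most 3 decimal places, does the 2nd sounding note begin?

1. 0.0ms @ 0 + 434.783ms (1/2)
2. 434.783ms @ 1/2 + 434.783ms (1/2)
3. 869.565ms @ 1 + 434.783ms (1/2)
4. 1304.348ms @ 3/2 + 1304.348ms (3/2)
5. 2608.696ms @ 3 + 434.783ms (1/2)
6. 3043.478ms @ 7/2 + 434.783ms (1/2)
7. 3478.261ms @ 4 + 434.783ms (1/2)
8. 3913.043ms @ 9/2 + 652.174ms (3/4)
9. 4565.217ms @ 21/4 + 652.174ms (3/4)

note 2 onset = 1/2b = 434.783ms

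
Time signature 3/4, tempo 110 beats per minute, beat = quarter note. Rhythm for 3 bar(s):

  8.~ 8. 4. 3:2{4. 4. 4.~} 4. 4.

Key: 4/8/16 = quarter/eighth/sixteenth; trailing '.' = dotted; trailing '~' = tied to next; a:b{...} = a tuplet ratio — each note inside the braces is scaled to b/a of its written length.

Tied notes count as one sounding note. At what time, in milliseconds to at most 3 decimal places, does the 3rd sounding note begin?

1. 0.0ms @ 0 + 818.182ms (3/2)
2. 818.182ms @ 3/2 + 818.182ms (3/2)
3. 1636.364ms @ 3 + 545.455ms (1)
4. 2181.818ms @ 4 + 545.455ms (1)
5. 2727.273ms @ 5 + 1363.636ms (5/2)
6. 4090.909ms @ 15/2 + 818.182ms (3/2)

note 3 onset = 3b = 1636.364ms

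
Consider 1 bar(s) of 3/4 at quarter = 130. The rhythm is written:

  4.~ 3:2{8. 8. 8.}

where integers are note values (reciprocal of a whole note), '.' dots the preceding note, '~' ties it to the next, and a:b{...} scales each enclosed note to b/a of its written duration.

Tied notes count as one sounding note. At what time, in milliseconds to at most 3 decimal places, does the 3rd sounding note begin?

note 3 onset = 5/2b = 1153.846ms

1. 0.0ms @ 0 + 923.077ms (2)
2. 923.077ms @ 2 + 230.769ms (1/2)
3. 1153.846ms @ 5/2 + 230.769ms (1/2)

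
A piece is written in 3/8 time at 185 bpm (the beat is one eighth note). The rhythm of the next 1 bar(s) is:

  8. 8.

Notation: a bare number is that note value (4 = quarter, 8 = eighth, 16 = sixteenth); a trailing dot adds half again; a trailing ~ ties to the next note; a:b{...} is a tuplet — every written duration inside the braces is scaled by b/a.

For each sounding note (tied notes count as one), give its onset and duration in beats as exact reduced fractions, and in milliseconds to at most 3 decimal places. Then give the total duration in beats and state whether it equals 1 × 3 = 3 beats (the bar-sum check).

1) 0.0ms=0b +486.486ms=3/2b
2) 486.486ms=3/2b +486.486ms=3/2b
Σ=3b of 3 (185bpm 3/8) — PASS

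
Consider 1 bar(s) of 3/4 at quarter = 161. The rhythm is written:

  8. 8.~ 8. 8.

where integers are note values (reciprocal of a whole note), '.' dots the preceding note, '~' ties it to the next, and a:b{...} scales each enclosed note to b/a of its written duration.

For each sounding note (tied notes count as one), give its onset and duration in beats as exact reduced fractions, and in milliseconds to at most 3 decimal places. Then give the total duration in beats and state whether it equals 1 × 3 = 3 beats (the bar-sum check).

1) 0.0ms=0b +279.503ms=3/4b
2) 279.503ms=3/4b +559.006ms=3/2b
3) 838.509ms=9/4b +279.503ms=3/4b
Σ=3b of 3 (161bpm 3/4) — PASS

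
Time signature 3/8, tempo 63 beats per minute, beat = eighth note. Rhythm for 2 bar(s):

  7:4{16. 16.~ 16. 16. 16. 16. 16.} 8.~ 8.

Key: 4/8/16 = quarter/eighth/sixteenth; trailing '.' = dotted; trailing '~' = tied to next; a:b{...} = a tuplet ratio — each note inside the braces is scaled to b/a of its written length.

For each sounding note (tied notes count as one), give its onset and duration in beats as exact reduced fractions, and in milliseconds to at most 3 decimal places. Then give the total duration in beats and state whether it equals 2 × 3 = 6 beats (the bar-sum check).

1) 0.0ms=0b +408.163ms=3/7b
2) 408.163ms=3/7b +816.327ms=6/7b
3) 1224.49ms=9/7b +408.163ms=3/7b
4) 1632.653ms=12/7b +408.163ms=3/7b
5) 2040.816ms=15/7b +408.163ms=3/7b
6) 2448.98ms=18/7b +408.163ms=3/7b
7) 2857.143ms=3b +2857.143ms=3b
Σ=6b of 6 (63bpm 3/8) — PASS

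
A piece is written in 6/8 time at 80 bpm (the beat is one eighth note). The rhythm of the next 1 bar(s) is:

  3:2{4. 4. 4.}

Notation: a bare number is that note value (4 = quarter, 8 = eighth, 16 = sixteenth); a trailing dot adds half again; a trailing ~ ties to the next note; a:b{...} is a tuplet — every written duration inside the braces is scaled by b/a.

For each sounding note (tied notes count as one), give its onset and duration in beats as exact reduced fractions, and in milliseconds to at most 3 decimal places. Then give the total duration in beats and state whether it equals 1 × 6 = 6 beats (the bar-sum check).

1) 0.0ms=0b +1500.0ms=2b
2) 1500.0ms=2b +1500.0ms=2b
3) 3000.0ms=4b +1500.0ms=2b
Σ=6b of 6 (80bpm 6/8) — PASS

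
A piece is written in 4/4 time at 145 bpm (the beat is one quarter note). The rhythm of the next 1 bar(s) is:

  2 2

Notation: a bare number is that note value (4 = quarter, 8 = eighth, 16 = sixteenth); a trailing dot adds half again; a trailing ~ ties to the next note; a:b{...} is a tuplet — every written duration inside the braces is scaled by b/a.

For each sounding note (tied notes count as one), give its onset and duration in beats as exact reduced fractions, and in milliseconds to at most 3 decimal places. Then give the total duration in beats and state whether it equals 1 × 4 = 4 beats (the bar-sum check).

1) 0.0ms=0b +827.586ms=2b
2) 827.586ms=2b +827.586ms=2b
Σ=4b of 4 (145bpm 4/4) — PASS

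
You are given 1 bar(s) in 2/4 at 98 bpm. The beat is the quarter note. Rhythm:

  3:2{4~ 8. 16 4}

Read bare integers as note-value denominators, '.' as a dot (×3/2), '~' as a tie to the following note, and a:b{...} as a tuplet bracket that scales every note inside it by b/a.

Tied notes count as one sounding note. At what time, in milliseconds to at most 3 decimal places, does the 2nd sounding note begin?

1. 0.0ms @ 0 + 714.286ms (7/6)
2. 714.286ms @ 7/6 + 102.041ms (1/6)
3. 816.327ms @ 4/3 + 408.163ms (2/3)

note 2 onset = 7/6b = 714.286ms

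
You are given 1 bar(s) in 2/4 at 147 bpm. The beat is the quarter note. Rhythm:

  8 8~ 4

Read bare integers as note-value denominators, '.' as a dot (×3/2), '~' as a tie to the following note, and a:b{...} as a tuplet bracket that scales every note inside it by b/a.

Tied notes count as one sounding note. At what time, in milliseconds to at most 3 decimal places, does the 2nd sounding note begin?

note 2 onset = 1/2b = 204.082ms

1. 0.0ms @ 0 + 204.082ms (1/2)
2. 204.082ms @ 1/2 + 612.245ms (3/2)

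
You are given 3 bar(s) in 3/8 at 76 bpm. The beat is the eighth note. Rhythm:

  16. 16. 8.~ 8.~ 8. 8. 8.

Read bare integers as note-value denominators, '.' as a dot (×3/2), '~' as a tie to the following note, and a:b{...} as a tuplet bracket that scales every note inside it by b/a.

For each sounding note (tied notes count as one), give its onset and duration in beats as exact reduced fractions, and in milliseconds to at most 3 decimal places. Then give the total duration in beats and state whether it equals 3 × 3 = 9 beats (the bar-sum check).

1) 0.0ms=0b +592.105ms=3/4b
2) 592.105ms=3/4b +592.105ms=3/4b
3) 1184.211ms=3/2b +3552.632ms=9/2b
4) 4736.842ms=6b +1184.211ms=3/2b
5) 5921.053ms=15/2b +1184.211ms=3/2b
Σ=9b of 9 (76bpm 3/8) — PASS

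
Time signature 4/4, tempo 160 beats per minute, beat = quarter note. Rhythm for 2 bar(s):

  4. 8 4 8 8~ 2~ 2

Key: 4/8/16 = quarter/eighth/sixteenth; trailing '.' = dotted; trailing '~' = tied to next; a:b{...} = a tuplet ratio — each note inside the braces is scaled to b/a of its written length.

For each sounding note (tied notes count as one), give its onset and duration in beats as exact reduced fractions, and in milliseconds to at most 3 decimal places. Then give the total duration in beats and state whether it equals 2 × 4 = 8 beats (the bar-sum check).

1) 0.0ms=0b +562.5ms=3/2b
2) 562.5ms=3/2b +187.5ms=1/2b
3) 750.0ms=2b +375.0ms=1b
4) 1125.0ms=3b +187.5ms=1/2b
5) 1312.5ms=7/2b +1687.5ms=9/2b
Σ=8b of 8 (160bpm 4/4) — PASS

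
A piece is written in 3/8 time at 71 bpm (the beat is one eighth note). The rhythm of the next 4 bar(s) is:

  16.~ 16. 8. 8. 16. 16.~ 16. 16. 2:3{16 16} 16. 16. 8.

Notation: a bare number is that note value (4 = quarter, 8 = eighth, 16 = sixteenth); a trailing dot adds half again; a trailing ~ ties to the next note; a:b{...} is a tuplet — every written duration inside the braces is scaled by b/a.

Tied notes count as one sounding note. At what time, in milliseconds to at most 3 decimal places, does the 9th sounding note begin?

note 9 onset = 9b = 7605.634ms

1. 0.0ms @ 0 + 1267.606ms (3/2)
2. 1267.606ms @ 3/2 + 1267.606ms (3/2)
3. 2535.211ms @ 3 + 1267.606ms (3/2)
4. 3802.817ms @ 9/2 + 633.803ms (3/4)
5. 4436.62ms @ 21/4 + 1267.606ms (3/2)
6. 5704.225ms @ 27/4 + 633.803ms (3/4)
7. 6338.028ms @ 15/2 + 633.803ms (3/4)
8. 6971.831ms @ 33/4 + 633.803ms (3/4)
9. 7605.634ms @ 9 + 633.803ms (3/4)
10. 8239.437ms @ 39/4 + 633.803ms (3/4)
11. 8873.239ms @ 21/2 + 1267.606ms (3/2)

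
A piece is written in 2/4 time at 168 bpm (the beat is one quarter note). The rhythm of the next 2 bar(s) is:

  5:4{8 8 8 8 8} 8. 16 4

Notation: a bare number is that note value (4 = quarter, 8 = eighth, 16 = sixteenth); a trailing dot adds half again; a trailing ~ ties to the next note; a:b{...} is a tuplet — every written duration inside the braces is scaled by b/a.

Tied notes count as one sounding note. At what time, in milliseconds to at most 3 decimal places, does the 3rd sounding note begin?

note 3 onset = 4/5b = 285.714ms

1. 0.0ms @ 0 + 142.857ms (2/5)
2. 142.857ms @ 2/5 + 142.857ms (2/5)
3. 285.714ms @ 4/5 + 142.857ms (2/5)
4. 428.571ms @ 6/5 + 142.857ms (2/5)
5. 571.429ms @ 8/5 + 142.857ms (2/5)
6. 714.286ms @ 2 + 267.857ms (3/4)
7. 982.143ms @ 11/4 + 89.286ms (1/4)
8. 1071.429ms @ 3 + 357.143ms (1)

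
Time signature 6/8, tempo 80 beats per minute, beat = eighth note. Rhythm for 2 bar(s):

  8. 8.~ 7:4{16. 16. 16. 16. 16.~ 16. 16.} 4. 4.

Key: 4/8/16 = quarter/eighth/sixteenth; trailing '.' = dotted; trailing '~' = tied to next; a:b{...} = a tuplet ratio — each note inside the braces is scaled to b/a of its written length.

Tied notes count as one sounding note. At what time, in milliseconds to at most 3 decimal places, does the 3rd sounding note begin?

1. 0.0ms @ 0 + 1125.0ms (3/2)
2. 1125.0ms @ 3/2 + 1446.429ms (27/14)
3. 2571.429ms @ 24/7 + 321.429ms (3/7)
4. 2892.857ms @ 27/7 + 321.429ms (3/7)
5. 3214.286ms @ 30/7 + 321.429ms (3/7)
6. 3535.714ms @ 33/7 + 642.857ms (6/7)
7. 4178.571ms @ 39/7 + 321.429ms (3/7)
8. 4500.0ms @ 6 + 2250.0ms (3)
9. 6750.0ms @ 9 + 2250.0ms (3)

note 3 onset = 24/7b = 2571.429ms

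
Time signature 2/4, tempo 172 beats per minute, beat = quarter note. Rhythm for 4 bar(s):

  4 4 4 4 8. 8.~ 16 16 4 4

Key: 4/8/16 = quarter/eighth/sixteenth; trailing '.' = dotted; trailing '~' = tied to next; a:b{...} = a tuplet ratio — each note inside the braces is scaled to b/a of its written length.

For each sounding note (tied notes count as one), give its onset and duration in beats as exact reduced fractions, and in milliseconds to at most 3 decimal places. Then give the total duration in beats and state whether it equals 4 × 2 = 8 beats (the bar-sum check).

1) 0.0ms=0b +348.837ms=1b
2) 348.837ms=1b +348.837ms=1b
3) 697.674ms=2b +348.837ms=1b
4) 1046.512ms=3b +348.837ms=1b
5) 1395.349ms=4b +261.628ms=3/4b
6) 1656.977ms=19/4b +348.837ms=1b
7) 2005.814ms=23/4b +87.209ms=1/4b
8) 2093.023ms=6b +348.837ms=1b
9) 2441.86ms=7b +348.837ms=1b
Σ=8b of 8 (172bpm 2/4) — PASS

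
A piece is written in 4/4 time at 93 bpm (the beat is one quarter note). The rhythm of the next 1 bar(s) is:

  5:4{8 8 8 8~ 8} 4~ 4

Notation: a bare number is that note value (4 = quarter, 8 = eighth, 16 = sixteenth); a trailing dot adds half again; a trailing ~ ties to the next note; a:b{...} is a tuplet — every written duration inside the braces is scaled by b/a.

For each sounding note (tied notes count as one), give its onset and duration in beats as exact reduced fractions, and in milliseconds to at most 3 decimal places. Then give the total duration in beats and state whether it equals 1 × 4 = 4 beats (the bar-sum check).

1) 0.0ms=0b +258.065ms=2/5b
2) 258.065ms=2/5b +258.065ms=2/5b
3) 516.129ms=4/5b +258.065ms=2/5b
4) 774.194ms=6/5b +516.129ms=4/5b
5) 1290.323ms=2b +1290.323ms=2b
Σ=4b of 4 (93bpm 4/4) — PASS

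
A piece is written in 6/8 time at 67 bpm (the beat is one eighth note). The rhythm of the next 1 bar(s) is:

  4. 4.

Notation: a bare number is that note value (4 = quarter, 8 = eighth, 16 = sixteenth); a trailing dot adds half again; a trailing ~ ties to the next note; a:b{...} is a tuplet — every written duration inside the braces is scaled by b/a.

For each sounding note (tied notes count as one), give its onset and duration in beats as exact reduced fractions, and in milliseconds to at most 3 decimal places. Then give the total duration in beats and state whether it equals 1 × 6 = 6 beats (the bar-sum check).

1) 0.0ms=0b +2686.567ms=3b
2) 2686.567ms=3b +2686.567ms=3b
Σ=6b of 6 (67bpm 6/8) — PASS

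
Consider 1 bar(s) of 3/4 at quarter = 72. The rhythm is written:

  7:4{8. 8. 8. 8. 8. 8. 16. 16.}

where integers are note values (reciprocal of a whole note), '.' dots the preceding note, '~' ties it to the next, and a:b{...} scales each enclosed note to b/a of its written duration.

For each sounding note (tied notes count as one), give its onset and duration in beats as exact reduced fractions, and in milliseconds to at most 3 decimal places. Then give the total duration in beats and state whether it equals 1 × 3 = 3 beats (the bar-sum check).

1) 0.0ms=0b +357.143ms=3/7b
2) 357.143ms=3/7b +357.143ms=3/7b
3) 714.286ms=6/7b +357.143ms=3/7b
4) 1071.429ms=9/7b +357.143ms=3/7b
5) 1428.571ms=12/7b +357.143ms=3/7b
6) 1785.714ms=15/7b +357.143ms=3/7b
7) 2142.857ms=18/7b +178.571ms=3/14b
8) 2321.429ms=39/14b +178.571ms=3/14b
Σ=3b of 3 (72bpm 3/4) — PASS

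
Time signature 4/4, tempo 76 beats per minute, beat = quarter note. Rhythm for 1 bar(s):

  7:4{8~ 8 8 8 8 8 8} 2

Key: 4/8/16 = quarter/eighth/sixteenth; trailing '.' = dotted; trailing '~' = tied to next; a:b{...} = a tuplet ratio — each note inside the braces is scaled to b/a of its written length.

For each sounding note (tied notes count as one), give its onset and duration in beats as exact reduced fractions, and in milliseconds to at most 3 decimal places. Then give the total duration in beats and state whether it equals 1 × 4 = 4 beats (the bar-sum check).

1) 0.0ms=0b +451.128ms=4/7b
2) 451.128ms=4/7b +225.564ms=2/7b
3) 676.692ms=6/7b +225.564ms=2/7b
4) 902.256ms=8/7b +225.564ms=2/7b
5) 1127.82ms=10/7b +225.564ms=2/7b
6) 1353.383ms=12/7b +225.564ms=2/7b
7) 1578.947ms=2b +1578.947ms=2b
Σ=4b of 4 (76bpm 4/4) — PASS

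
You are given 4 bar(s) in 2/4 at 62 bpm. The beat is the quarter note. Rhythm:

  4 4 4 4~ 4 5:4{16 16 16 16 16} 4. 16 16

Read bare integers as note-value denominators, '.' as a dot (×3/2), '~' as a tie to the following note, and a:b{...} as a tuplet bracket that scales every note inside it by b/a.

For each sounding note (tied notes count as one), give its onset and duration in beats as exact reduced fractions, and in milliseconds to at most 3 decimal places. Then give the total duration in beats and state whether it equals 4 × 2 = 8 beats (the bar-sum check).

1) 0.0ms=0b +967.742ms=1b
2) 967.742ms=1b +967.742ms=1b
3) 1935.484ms=2b +967.742ms=1b
4) 2903.226ms=3b +1935.484ms=2b
5) 4838.71ms=5b +193.548ms=1/5b
6) 5032.258ms=26/5b +193.548ms=1/5b
7) 5225.806ms=27/5b +193.548ms=1/5b
8) 5419.355ms=28/5b +193.548ms=1/5b
9) 5612.903ms=29/5b +193.548ms=1/5b
10) 5806.452ms=6b +1451.613ms=3/2b
11) 7258.065ms=15/2b +241.935ms=1/4b
12) 7500.0ms=31/4b +241.935ms=1/4b
Σ=8b of 8 (62bpm 2/4) — PASS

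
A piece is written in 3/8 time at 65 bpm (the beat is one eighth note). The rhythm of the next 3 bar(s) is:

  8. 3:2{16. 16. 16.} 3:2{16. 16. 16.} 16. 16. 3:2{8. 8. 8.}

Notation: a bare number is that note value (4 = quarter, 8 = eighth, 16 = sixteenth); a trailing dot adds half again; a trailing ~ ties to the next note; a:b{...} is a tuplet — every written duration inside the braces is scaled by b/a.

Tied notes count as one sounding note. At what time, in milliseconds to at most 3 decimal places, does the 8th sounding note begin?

note 8 onset = 9/2b = 4153.846ms

1. 0.0ms @ 0 + 1384.615ms (3/2)
2. 1384.615ms @ 3/2 + 461.538ms (1/2)
3. 1846.154ms @ 2 + 461.538ms (1/2)
4. 2307.692ms @ 5/2 + 461.538ms (1/2)
5. 2769.231ms @ 3 + 461.538ms (1/2)
6. 3230.769ms @ 7/2 + 461.538ms (1/2)
7. 3692.308ms @ 4 + 461.538ms (1/2)
8. 4153.846ms @ 9/2 + 692.308ms (3/4)
9. 4846.154ms @ 21/4 + 692.308ms (3/4)
10. 5538.462ms @ 6 + 923.077ms (1)
11. 6461.538ms @ 7 + 923.077ms (1)
12. 7384.615ms @ 8 + 923.077ms (1)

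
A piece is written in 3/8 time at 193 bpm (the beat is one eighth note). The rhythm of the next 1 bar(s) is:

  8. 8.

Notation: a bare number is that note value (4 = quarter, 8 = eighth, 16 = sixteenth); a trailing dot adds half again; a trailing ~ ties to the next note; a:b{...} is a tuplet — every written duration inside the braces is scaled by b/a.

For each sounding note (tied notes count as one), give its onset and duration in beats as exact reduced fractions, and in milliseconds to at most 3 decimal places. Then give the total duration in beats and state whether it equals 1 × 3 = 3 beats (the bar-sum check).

1) 0.0ms=0b +466.321ms=3/2b
2) 466.321ms=3/2b +466.321ms=3/2b
Σ=3b of 3 (193bpm 3/8) — PASS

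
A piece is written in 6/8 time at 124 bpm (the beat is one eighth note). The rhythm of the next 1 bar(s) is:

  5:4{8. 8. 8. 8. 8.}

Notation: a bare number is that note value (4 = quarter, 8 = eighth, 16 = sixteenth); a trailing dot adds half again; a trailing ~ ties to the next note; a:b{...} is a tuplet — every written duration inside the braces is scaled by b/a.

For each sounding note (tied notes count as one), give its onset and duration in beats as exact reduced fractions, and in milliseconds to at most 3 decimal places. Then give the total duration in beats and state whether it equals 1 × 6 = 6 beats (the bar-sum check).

1) 0.0ms=0b +580.645ms=6/5b
2) 580.645ms=6/5b +580.645ms=6/5b
3) 1161.29ms=12/5b +580.645ms=6/5b
4) 1741.935ms=18/5b +580.645ms=6/5b
5) 2322.581ms=24/5b +580.645ms=6/5b
Σ=6b of 6 (124bpm 6/8) — PASS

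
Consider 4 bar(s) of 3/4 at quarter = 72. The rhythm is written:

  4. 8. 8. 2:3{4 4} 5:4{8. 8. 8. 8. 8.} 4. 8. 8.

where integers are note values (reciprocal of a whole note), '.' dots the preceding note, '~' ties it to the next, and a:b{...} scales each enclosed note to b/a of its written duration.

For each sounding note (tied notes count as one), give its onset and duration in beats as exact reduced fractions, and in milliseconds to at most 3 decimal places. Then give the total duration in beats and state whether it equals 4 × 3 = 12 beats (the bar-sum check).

1) 0.0ms=0b +1250.0ms=3/2b
2) 1250.0ms=3/2b +625.0ms=3/4b
3) 1875.0ms=9/4b +625.0ms=3/4b
4) 2500.0ms=3b +1250.0ms=3/2b
5) 3750.0ms=9/2b +1250.0ms=3/2b
6) 5000.0ms=6b +500.0ms=3/5b
7) 5500.0ms=33/5b +500.0ms=3/5b
8) 6000.0ms=36/5b +500.0ms=3/5b
9) 6500.0ms=39/5b +500.0ms=3/5b
10) 7000.0ms=42/5b +500.0ms=3/5b
11) 7500.0ms=9b +1250.0ms=3/2b
12) 8750.0ms=21/2b +625.0ms=3/4b
13) 9375.0ms=45/4b +625.0ms=3/4b
Σ=12b of 12 (72bpm 3/4) — PASS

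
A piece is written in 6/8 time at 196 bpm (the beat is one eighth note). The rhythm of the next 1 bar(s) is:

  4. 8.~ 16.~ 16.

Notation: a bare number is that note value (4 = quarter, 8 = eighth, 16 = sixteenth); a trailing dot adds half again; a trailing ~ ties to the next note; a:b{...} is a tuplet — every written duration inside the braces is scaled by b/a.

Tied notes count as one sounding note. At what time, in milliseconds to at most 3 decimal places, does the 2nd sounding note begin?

note 2 onset = 3b = 918.367ms

1. 0.0ms @ 0 + 918.367ms (3)
2. 918.367ms @ 3 + 918.367ms (3)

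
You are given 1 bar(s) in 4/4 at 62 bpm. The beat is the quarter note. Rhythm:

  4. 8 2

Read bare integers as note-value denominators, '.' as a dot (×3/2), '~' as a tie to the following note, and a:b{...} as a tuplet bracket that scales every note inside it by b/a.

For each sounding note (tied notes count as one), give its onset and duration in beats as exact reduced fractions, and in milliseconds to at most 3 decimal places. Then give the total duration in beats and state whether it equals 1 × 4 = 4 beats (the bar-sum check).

1) 0.0ms=0b +1451.613ms=3/2b
2) 1451.613ms=3/2b +483.871ms=1/2b
3) 1935.484ms=2b +1935.484ms=2b
Σ=4b of 4 (62bpm 4/4) — PASS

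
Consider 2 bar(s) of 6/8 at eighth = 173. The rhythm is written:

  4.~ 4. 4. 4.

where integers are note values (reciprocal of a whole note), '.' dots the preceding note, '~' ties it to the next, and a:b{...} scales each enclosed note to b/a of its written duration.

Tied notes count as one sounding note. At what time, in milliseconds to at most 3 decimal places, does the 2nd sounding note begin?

note 2 onset = 6b = 2080.925ms

1. 0.0ms @ 0 + 2080.925ms (6)
2. 2080.925ms @ 6 + 1040.462ms (3)
3. 3121.387ms @ 9 + 1040.462ms (3)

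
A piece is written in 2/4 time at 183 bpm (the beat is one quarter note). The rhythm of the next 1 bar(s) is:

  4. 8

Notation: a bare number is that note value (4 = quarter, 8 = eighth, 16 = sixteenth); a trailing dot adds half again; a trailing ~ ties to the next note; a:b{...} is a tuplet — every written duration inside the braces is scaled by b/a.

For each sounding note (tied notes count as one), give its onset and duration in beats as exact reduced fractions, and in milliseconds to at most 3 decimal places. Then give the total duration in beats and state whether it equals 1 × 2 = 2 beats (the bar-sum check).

1) 0.0ms=0b +491.803ms=3/2b
2) 491.803ms=3/2b +163.934ms=1/2b
Σ=2b of 2 (183bpm 2/4) — PASS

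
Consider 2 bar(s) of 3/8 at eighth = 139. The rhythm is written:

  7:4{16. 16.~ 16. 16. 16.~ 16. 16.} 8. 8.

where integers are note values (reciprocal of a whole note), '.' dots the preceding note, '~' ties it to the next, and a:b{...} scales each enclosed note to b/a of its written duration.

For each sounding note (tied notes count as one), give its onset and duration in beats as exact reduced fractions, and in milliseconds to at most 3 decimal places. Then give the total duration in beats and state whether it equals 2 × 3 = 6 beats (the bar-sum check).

1) 0.0ms=0b +184.995ms=3/7b
2) 184.995ms=3/7b +369.99ms=6/7b
3) 554.985ms=9/7b +184.995ms=3/7b
4) 739.979ms=12/7b +369.99ms=6/7b
5) 1109.969ms=18/7b +184.995ms=3/7b
6) 1294.964ms=3b +647.482ms=3/2b
7) 1942.446ms=9/2b +647.482ms=3/2b
Σ=6b of 6 (139bpm 3/8) — PASS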